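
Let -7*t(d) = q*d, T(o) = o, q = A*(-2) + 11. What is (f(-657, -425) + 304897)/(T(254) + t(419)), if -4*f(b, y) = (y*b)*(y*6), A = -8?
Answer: -2496351683/19070 ≈ -1.3090e+5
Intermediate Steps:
f(b, y) = -3*b*y²/2 (f(b, y) = -y*b*y*6/4 = -b*y*6*y/4 = -3*b*y²/2)
q = 27 (q = -8*(-2) + 11 = 16 + 11 = 27)
t(d) = -27*d/7
(f(-657, -425) + 304897)/(T(254) + t(419)) = (-3/2*(-657)*(-425)² + 304897)/(254 - 27/7*419) = (-3/2*(-657)*180625 + 304897)/(254 - 11313/7) = (356011875/2 + 304897)/(-9535/7) = (356621669/2)*(-7/9535) = -2496351683/19070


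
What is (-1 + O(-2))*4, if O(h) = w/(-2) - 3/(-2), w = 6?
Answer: -10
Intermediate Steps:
O(h) = -3/2 (O(h) = 6/(-2) - 3/(-2) = 6*(-½) - 3*(-½) = -3 + 3/2 = -3/2)
(-1 + O(-2))*4 = (-1 - 3/2)*4 = -5/2*4 = -10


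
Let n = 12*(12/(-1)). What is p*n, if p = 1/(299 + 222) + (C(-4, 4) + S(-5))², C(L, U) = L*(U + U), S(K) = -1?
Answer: -81701280/521 ≈ -1.5682e+5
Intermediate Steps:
C(L, U) = 2*L*U (C(L, U) = L*(2*U) = 2*L*U)
p = 567370/521 (p = 1/(299 + 222) + (2*(-4)*4 - 1)² = 1/521 + (-32 - 1)² = 1/521 + (-33)² = 1/521 + 1089 = 567370/521 ≈ 1089.0)
n = -144 (n = 12*(12*(-1)) = 12*(-12) = -144)
p*n = (567370/521)*(-144) = -81701280/521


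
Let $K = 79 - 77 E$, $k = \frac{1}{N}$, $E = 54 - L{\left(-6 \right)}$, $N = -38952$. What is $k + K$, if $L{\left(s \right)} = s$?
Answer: $- \frac{176881033}{38952} \approx -4541.0$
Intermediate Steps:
$E = 60$ ($E = 54 - -6 = 54 + 6 = 60$)
$k = - \frac{1}{38952}$ ($k = \frac{1}{-38952} = - \frac{1}{38952} \approx -2.5673 \cdot 10^{-5}$)
$K = -4541$ ($K = 79 - 4620 = -4541$)
$k + K = - \frac{1}{38952} - 4541 = - \frac{176881033}{38952}$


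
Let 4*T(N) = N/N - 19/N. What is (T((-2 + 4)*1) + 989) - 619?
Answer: 2943/8 ≈ 367.88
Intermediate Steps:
T(N) = 1/4 - 19/(4*N) (T(N) = (N/N - 19/N)/4 = (1 - 19/N)/4 = 1/4 - 19/(4*N))
(T((-2 + 4)*1) + 989) - 619 = ((-19 + (-2 + 4)*1)/(4*(((-2 + 4)*1))) + 989) - 619 = ((-19 + 2*1)/(4*((2*1))) + 989) - 619 = ((1/4)*(-19 + 2)/2 + 989) - 619 = ((1/4)*(1/2)*(-17) + 989) - 619 = (-17/8 + 989) - 619 = 7895/8 - 619 = 2943/8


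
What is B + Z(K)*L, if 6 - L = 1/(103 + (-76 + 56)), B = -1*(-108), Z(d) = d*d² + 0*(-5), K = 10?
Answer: 505964/83 ≈ 6096.0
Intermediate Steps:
Z(d) = d³ (Z(d) = d³ + 0 = d³)
B = 108
L = 497/83 (L = 6 - 1/(103 + (-76 + 56)) = 6 - 1/(103 - 20) = 6 - 1/83 = 497/83 ≈ 5.9880)
B + Z(K)*L = 108 + 10³*(497/83) = 108 + 1000*(497/83) = 108 + 497000/83 = 505964/83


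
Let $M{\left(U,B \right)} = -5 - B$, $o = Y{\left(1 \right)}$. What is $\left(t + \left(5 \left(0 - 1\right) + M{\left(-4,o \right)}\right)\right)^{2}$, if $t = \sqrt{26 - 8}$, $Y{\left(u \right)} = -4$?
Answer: $54 - 36 \sqrt{2} \approx 3.0883$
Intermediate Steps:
$o = -4$
$t = 3 \sqrt{2}$ ($t = \sqrt{18} = 3 \sqrt{2} \approx 4.2426$)
$\left(t + \left(5 \left(0 - 1\right) + M{\left(-4,o \right)}\right)\right)^{2} = \left(3 \sqrt{2} + \left(5 \left(0 - 1\right) - 1\right)\right)^{2} = \left(3 \sqrt{2} + \left(5 \left(-1\right) + \left(-5 + 4\right)\right)\right)^{2} = \left(3 \sqrt{2} - 6\right)^{2} = \left(-6 + 3 \sqrt{2}\right)^{2}$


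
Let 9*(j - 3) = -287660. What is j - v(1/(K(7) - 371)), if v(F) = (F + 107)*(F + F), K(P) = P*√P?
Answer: -1024564819808/32059083 + 1049296*√7/96177249 ≈ -31959.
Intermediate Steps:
j = -287633/9 (j = 3 + (⅑)*(-287660) = 3 - 287660/9 = -287633/9 ≈ -31959.)
K(P) = P^(3/2)
v(F) = 2*F*(107 + F) (v(F) = (107 + F)*(2*F) = 2*F*(107 + F))
j - v(1/(K(7) - 371)) = -287633/9 - 2*(107 + 1/(7^(3/2) - 371))/(7^(3/2) - 371) = -287633/9 - 2*(107 + 1/(7*√7 - 371))/(7*√7 - 371) = -287633/9 - 2*(107 + 1/(-371 + 7*√7))/(-371 + 7*√7)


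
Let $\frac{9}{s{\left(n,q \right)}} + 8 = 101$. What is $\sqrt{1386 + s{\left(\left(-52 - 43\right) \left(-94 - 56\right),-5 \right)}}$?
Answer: $\frac{\sqrt{1332039}}{31} \approx 37.23$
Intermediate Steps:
$s{\left(n,q \right)} = \frac{3}{31}$ ($s{\left(n,q \right)} = \frac{9}{-8 + 101} = \frac{9}{93} = 9 \cdot \frac{1}{93} = \frac{3}{31}$)
$\sqrt{1386 + s{\left(\left(-52 - 43\right) \left(-94 - 56\right),-5 \right)}} = \sqrt{1386 + \frac{3}{31}} = \sqrt{\frac{42969}{31}} = \frac{\sqrt{1332039}}{31}$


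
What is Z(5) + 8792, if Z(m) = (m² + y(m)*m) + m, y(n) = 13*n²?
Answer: 10447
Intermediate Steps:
Z(m) = m + m² + 13*m³ (Z(m) = (m² + (13*m²)*m) + m = (m² + 13*m³) + m = m + m² + 13*m³)
Z(5) + 8792 = 5*(1 + 5 + 13*5²) + 8792 = 5*(1 + 5 + 13*25) + 8792 = 5*(1 + 5 + 325) + 8792 = 5*331 + 8792 = 1655 + 8792 = 10447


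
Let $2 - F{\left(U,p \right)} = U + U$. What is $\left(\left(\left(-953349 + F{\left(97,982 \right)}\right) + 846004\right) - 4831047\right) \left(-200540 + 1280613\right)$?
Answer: $-5334031236632$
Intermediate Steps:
$F{\left(U,p \right)} = 2 - 2 U$ ($F{\left(U,p \right)} = 2 - \left(U + U\right) = 2 - 2 U$)
$\left(\left(\left(-953349 + F{\left(97,982 \right)}\right) + 846004\right) - 4831047\right) \left(-200540 + 1280613\right) = \left(\left(\left(-953349 + \left(2 - 194\right)\right) + 846004\right) - 4831047\right) \left(-200540 + 1280613\right) = \left(\left(\left(-953349 + \left(2 - 194\right)\right) + 846004\right) - 4831047\right) 1080073 = \left(\left(\left(-953349 - 192\right) + 846004\right) - 4831047\right) 1080073 = \left(\left(-953541 + 846004\right) - 4831047\right) 1080073 = \left(-107537 - 4831047\right) 1080073 = \left(-4938584\right) 1080073 = -5334031236632$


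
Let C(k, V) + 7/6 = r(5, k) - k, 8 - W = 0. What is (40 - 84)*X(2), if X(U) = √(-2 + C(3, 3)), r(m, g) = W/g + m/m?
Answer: -22*I*√10 ≈ -69.57*I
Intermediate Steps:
W = 8 (W = 8 - 1*0 = 8 + 0 = 8)
r(m, g) = 1 + 8/g (r(m, g) = 8/g + m/m = 8/g + 1 = 1 + 8/g)
C(k, V) = -7/6 - k + (8 + k)/k (C(k, V) = -7/6 + ((8 + k)/k - k) = -7/6 + (-k + (8 + k)/k) = -7/6 - k + (8 + k)/k)
X(U) = I*√10/2 (X(U) = √(-2 + (-⅙ - 1*3 + 8/3)) = √(-2 + (-⅙ - 3 + 8*(⅓))) = √(-2 + (-⅙ - 3 + 8/3)) = √(-2 - ½) = √(-5/2) = I*√10/2)
(40 - 84)*X(2) = (40 - 84)*(I*√10/2) = -22*I*√10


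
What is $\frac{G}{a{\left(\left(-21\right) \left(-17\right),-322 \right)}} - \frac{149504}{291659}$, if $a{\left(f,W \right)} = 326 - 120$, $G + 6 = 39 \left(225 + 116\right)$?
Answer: $\frac{3846225263}{60081754} \approx 64.016$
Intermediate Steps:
$G = 13293$ ($G = -6 + 39 \left(225 + 116\right) = -6 + 39 \cdot 341 = -6 + 13299 = 13293$)
$a{\left(f,W \right)} = 206$
$\frac{G}{a{\left(\left(-21\right) \left(-17\right),-322 \right)}} - \frac{149504}{291659} = \frac{13293}{206} - \frac{149504}{291659} = \frac{3846225263}{60081754}$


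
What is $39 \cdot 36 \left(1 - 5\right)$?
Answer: $-5616$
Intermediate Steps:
$39 \cdot 36 \left(1 - 5\right) = 39 \cdot 36 \left(-4\right) = 39 \left(-144\right) = -5616$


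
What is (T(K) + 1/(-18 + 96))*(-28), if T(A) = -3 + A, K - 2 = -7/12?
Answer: 1715/39 ≈ 43.974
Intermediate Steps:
K = 17/12 (K = 2 - 7/12 = 17/12 ≈ 1.4167)
(T(K) + 1/(-18 + 96))*(-28) = ((-3 + 17/12) + 1/(-18 + 96))*(-28) = (-19/12 + 1/78)*(-28) = -245/156*(-28) = 1715/39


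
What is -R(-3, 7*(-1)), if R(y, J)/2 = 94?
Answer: -188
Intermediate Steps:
R(y, J) = 188 (R(y, J) = 2*94 = 188)
-R(-3, 7*(-1)) = -1*188 = -188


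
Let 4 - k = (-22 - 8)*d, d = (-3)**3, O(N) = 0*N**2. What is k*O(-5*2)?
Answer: 0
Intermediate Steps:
O(N) = 0
d = -27
k = -806 (k = 4 - (-22 - 8)*(-27) = 4 - (-30)*(-27) = 4 - 1*810 = 4 - 810 = -806)
k*O(-5*2) = -806*0 = 0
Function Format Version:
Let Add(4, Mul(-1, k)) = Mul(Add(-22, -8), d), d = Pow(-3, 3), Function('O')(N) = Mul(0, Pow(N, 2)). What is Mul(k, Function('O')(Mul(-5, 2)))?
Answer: 0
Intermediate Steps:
Function('O')(N) = 0
d = -27
k = -806 (k = Add(4, Mul(-1, Mul(Add(-22, -8), -27))) = Add(4, Mul(-1, Mul(-30, -27))) = Add(4, Mul(-1, 810)) = Add(4, -810) = -806)
Mul(k, Function('O')(Mul(-5, 2))) = Mul(-806, 0) = 0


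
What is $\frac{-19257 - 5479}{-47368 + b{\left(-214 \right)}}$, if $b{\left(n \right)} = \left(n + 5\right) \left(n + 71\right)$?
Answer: $\frac{24736}{17481} \approx 1.415$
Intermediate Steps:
$b{\left(n \right)} = \left(5 + n\right) \left(71 + n\right)$
$\frac{-19257 - 5479}{-47368 + b{\left(-214 \right)}} = \frac{-19257 - 5479}{-47368 + \left(355 + \left(-214\right)^{2} + 76 \left(-214\right)\right)} = - \frac{24736}{-47368 + \left(355 + 45796 - 16264\right)} = - \frac{24736}{-47368 + 29887} = - \frac{24736}{-17481} = \left(-24736\right) \left(- \frac{1}{17481}\right) = \frac{24736}{17481}$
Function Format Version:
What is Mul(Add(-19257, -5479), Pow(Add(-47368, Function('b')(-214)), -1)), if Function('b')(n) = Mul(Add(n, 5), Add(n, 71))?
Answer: Rational(24736, 17481) ≈ 1.4150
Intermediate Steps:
Function('b')(n) = Mul(Add(5, n), Add(71, n))
Mul(Add(-19257, -5479), Pow(Add(-47368, Function('b')(-214)), -1)) = Mul(Add(-19257, -5479), Pow(Add(-47368, Add(355, Pow(-214, 2), Mul(76, -214))), -1)) = Mul(-24736, Pow(Add(-47368, Add(355, 45796, -16264)), -1)) = Mul(-24736, Pow(Add(-47368, 29887), -1)) = Mul(-24736, Pow(-17481, -1)) = Mul(-24736, Rational(-1, 17481)) = Rational(24736, 17481)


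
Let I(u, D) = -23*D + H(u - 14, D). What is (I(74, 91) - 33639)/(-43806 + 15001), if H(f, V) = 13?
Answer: 35719/28805 ≈ 1.2400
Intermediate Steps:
I(u, D) = 13 - 23*D (I(u, D) = -23*D + 13 = 13 - 23*D)
(I(74, 91) - 33639)/(-43806 + 15001) = ((13 - 23*91) - 33639)/(-43806 + 15001) = ((13 - 2093) - 33639)/(-28805) = (-2080 - 33639)*(-1/28805) = -35719*(-1/28805) = 35719/28805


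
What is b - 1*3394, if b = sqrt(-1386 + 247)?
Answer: -3394 + I*sqrt(1139) ≈ -3394.0 + 33.749*I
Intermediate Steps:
b = I*sqrt(1139) (b = sqrt(-1139) = I*sqrt(1139) ≈ 33.749*I)
b - 1*3394 = I*sqrt(1139) - 1*3394 = I*sqrt(1139) - 3394 = -3394 + I*sqrt(1139)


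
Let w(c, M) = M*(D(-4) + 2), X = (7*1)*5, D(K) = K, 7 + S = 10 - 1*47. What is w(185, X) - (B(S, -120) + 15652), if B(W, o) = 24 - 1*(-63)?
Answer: -15809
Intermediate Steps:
S = -44 (S = -7 + (10 - 1*47) = -7 + (10 - 47) = -7 - 37 = -44)
B(W, o) = 87 (B(W, o) = 24 + 63 = 87)
X = 35 (X = 7*5 = 35)
w(c, M) = -2*M (w(c, M) = M*(-4 + 2) = M*(-2) = -2*M)
w(185, X) - (B(S, -120) + 15652) = -2*35 - (87 + 15652) = -70 - 1*15739 = -70 - 15739 = -15809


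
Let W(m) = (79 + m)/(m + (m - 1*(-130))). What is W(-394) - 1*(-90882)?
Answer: 8542953/94 ≈ 90883.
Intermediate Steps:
W(m) = (79 + m)/(130 + 2*m) (W(m) = (79 + m)/(m + (m + 130)) = (79 + m)/(m + (130 + m)) = (79 + m)/(130 + 2*m))
W(-394) - 1*(-90882) = (79 - 394)/(2*(65 - 394)) - 1*(-90882) = (½)*(-315)/(-329) + 90882 = (½)*(-1/329)*(-315) + 90882 = 45/94 + 90882 = 8542953/94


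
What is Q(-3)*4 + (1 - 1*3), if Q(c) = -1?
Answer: -6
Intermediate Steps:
Q(-3)*4 + (1 - 1*3) = -1*4 + (1 - 1*3) = -4 + (1 - 3) = -4 - 2 = -6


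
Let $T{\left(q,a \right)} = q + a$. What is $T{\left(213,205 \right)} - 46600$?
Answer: $-46182$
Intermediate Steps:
$T{\left(q,a \right)} = a + q$
$T{\left(213,205 \right)} - 46600 = \left(205 + 213\right) - 46600 = 418 - 46600 = -46182$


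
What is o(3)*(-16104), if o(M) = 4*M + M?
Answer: -241560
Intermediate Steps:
o(M) = 5*M
o(3)*(-16104) = (5*3)*(-16104) = 15*(-16104) = -241560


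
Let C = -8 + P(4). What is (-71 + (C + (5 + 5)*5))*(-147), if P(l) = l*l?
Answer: 1911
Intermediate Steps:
P(l) = l²
C = 8 (C = -8 + 4² = -8 + 16 = 8)
(-71 + (C + (5 + 5)*5))*(-147) = (-71 + (8 + (5 + 5)*5))*(-147) = (-71 + (8 + 10*5))*(-147) = (-71 + (8 + 50))*(-147) = (-71 + 58)*(-147) = -13*(-147) = 1911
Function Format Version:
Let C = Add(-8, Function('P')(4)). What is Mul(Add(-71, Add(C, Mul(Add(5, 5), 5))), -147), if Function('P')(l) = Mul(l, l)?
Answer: 1911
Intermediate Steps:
Function('P')(l) = Pow(l, 2)
C = 8 (C = Add(-8, Pow(4, 2)) = Add(-8, 16) = 8)
Mul(Add(-71, Add(C, Mul(Add(5, 5), 5))), -147) = Mul(Add(-71, Add(8, Mul(Add(5, 5), 5))), -147) = Mul(Add(-71, Add(8, Mul(10, 5))), -147) = Mul(Add(-71, Add(8, 50)), -147) = Mul(Add(-71, 58), -147) = Mul(-13, -147) = 1911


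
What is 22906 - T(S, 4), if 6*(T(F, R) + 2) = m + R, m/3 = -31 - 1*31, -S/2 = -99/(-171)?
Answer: 68815/3 ≈ 22938.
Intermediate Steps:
S = -22/19 (S = -(-198)/(-171) = -(-198)*(-1)/171 = -2*11/19 = -22/19 ≈ -1.1579)
m = -186 (m = 3*(-31 - 1*31) = 3*(-31 - 31) = 3*(-62) = -186)
T(F, R) = -33 + R/6 (T(F, R) = -2 + (-186 + R)/6 = -2 + (-31 + R/6) = -33 + R/6)
22906 - T(S, 4) = 22906 - (-33 + (1/6)*4) = 22906 - (-33 + 2/3) = 22906 - 1*(-97/3) = 22906 + 97/3 = 68815/3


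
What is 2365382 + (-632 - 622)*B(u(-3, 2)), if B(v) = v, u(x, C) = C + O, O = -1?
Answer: 2364128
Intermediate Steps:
u(x, C) = -1 + C (u(x, C) = C - 1 = -1 + C)
2365382 + (-632 - 622)*B(u(-3, 2)) = 2365382 + (-632 - 622)*(-1 + 2) = 2365382 - 1254*1 = 2365382 - 1254 = 2364128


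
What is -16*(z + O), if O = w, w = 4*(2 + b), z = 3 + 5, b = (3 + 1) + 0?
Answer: -512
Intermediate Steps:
b = 4 (b = 4 + 0 = 4)
z = 8
w = 24 (w = 4*(2 + 4) = 4*6 = 24)
O = 24
-16*(z + O) = -16*(8 + 24) = -16*32 = -512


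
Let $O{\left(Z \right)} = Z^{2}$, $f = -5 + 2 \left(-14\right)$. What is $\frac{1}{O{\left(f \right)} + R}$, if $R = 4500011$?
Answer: $\frac{1}{4501100} \approx 2.2217 \cdot 10^{-7}$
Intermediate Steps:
$f = -33$ ($f = -5 - 28 = -33$)
$\frac{1}{O{\left(f \right)} + R} = \frac{1}{\left(-33\right)^{2} + 4500011} = \frac{1}{1089 + 4500011} = \frac{1}{4501100}$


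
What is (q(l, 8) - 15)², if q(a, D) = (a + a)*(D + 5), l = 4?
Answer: 7921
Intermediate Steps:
q(a, D) = 2*a*(5 + D) (q(a, D) = (2*a)*(5 + D) = 2*a*(5 + D))
(q(l, 8) - 15)² = (2*4*(5 + 8) - 15)² = (2*4*13 - 15)² = (104 - 15)² = 89² = 7921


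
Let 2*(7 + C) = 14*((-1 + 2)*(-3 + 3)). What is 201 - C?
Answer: 208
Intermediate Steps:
C = -7 (C = -7 + (14*((-1 + 2)*(-3 + 3)))/2 = -7 + (14*(1*0))/2 = -7 + (14*0)/2 = -7 + (1/2)*0 = -7 + 0 = -7)
201 - C = 201 - 1*(-7) = 201 + 7 = 208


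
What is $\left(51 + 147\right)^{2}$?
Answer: $39204$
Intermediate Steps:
$\left(51 + 147\right)^{2} = 198^{2} = 39204$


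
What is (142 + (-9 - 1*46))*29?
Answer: 2523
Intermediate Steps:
(142 + (-9 - 1*46))*29 = (142 + (-9 - 46))*29 = (142 - 55)*29 = 87*29 = 2523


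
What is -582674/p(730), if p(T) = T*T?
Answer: -291337/266450 ≈ -1.0934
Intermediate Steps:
p(T) = T²
-582674/p(730) = -582674/(730²) = -582674/532900 = -582674*1/532900 = -291337/266450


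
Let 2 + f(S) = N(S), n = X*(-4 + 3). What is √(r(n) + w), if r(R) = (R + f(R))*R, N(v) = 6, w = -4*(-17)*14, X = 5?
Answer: √957 ≈ 30.935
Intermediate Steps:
n = -5 (n = 5*(-4 + 3) = 5*(-1) = -5)
w = 952 (w = 68*14 = 952)
f(S) = 4 (f(S) = -2 + 6 = 4)
r(R) = R*(4 + R) (r(R) = (R + 4)*R = (4 + R)*R = R*(4 + R))
√(r(n) + w) = √(-5*(4 - 5) + 952) = √(-5*(-1) + 952) = √(5 + 952) = √957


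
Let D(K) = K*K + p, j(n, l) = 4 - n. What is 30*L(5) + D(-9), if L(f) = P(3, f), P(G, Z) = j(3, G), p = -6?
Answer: 105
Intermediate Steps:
P(G, Z) = 1 (P(G, Z) = 4 - 1*3 = 4 - 3 = 1)
L(f) = 1
D(K) = -6 + K² (D(K) = K*K - 6 = K² - 6 = -6 + K²)
30*L(5) + D(-9) = 30*1 + (-6 + (-9)²) = 30 + (-6 + 81) = 30 + 75 = 105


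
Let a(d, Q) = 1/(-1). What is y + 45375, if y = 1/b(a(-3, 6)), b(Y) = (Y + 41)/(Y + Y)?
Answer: 907499/20 ≈ 45375.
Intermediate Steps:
a(d, Q) = -1
b(Y) = (41 + Y)/(2*Y) (b(Y) = (41 + Y)/((2*Y)) = (41 + Y)*(1/(2*Y)) = (41 + Y)/(2*Y))
y = -1/20 (y = 1/((½)*(41 - 1)/(-1)) = 1/((½)*(-1)*40) = 1/(-20) = -1/20 ≈ -0.050000)
y + 45375 = -1/20 + 45375 = 907499/20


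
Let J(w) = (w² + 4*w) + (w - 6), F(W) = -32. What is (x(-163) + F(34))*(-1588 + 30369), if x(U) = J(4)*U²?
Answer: 22939550678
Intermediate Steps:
J(w) = -6 + w² + 5*w (J(w) = (w² + 4*w) + (-6 + w) = -6 + w² + 5*w)
x(U) = 30*U² (x(U) = (-6 + 4² + 5*4)*U² = (-6 + 16 + 20)*U² = 30*U²)
(x(-163) + F(34))*(-1588 + 30369) = (30*(-163)² - 32)*(-1588 + 30369) = (30*26569 - 32)*28781 = (797070 - 32)*28781 = 797038*28781 = 22939550678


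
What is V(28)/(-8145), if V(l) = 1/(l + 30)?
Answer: -1/472410 ≈ -2.1168e-6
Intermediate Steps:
V(l) = 1/(30 + l)
V(28)/(-8145) = 1/((30 + 28)*(-8145)) = -1/8145/58 = (1/58)*(-1/8145) = -1/472410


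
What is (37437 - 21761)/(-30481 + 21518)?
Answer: -15676/8963 ≈ -1.7490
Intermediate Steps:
(37437 - 21761)/(-30481 + 21518) = 15676/(-8963) = 15676*(-1/8963) = -15676/8963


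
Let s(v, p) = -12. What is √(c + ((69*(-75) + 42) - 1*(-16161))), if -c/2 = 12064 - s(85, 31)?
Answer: 2*I*√3281 ≈ 114.56*I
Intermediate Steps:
c = -24152 (c = -2*(12064 - 1*(-12)) = -2*(12064 + 12) = -2*12076 = -24152)
√(c + ((69*(-75) + 42) - 1*(-16161))) = √(-24152 + ((69*(-75) + 42) - 1*(-16161))) = √(-24152 + ((-5175 + 42) + 16161)) = √(-24152 + (-5133 + 16161)) = √(-24152 + 11028) = √(-13124) = 2*I*√3281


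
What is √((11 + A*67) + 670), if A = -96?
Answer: 9*I*√71 ≈ 75.835*I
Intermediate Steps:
√((11 + A*67) + 670) = √((11 - 96*67) + 670) = √((11 - 6432) + 670) = √(-6421 + 670) = √(-5751) = 9*I*√71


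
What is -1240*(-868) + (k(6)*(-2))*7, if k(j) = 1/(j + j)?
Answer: 6457913/6 ≈ 1.0763e+6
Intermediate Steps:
k(j) = 1/(2*j)
-1240*(-868) + (k(6)*(-2))*7 = -1240*(-868) + (((½)/6)*(-2))*7 = 1076320 + (((½)*(⅙))*(-2))*7 = 1076320 + ((1/12)*(-2))*7 = 1076320 - ⅙*7 = 1076320 - 7/6 = 6457913/6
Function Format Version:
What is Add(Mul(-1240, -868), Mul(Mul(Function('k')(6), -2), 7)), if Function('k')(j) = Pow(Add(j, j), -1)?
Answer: Rational(6457913, 6) ≈ 1.0763e+6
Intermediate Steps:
Function('k')(j) = Mul(Rational(1, 2), Pow(j, -1)) (Function('k')(j) = Pow(Mul(2, j), -1) = Mul(Rational(1, 2), Pow(j, -1)))
Add(Mul(-1240, -868), Mul(Mul(Function('k')(6), -2), 7)) = Add(Mul(-1240, -868), Mul(Mul(Mul(Rational(1, 2), Pow(6, -1)), -2), 7)) = Add(1076320, Mul(Mul(Mul(Rational(1, 2), Rational(1, 6)), -2), 7)) = Add(1076320, Mul(Mul(Rational(1, 12), -2), 7)) = Add(1076320, Mul(Rational(-1, 6), 7)) = Add(1076320, Rational(-7, 6)) = Rational(6457913, 6)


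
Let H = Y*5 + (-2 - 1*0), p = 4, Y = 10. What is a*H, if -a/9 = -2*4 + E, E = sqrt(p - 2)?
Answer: 3456 - 432*sqrt(2) ≈ 2845.1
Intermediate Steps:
E = sqrt(2) (E = sqrt(4 - 2) = sqrt(2) ≈ 1.4142)
a = 72 - 9*sqrt(2) (a = -9*(-2*4 + sqrt(2)) = -9*(-8 + sqrt(2)) = 72 - 9*sqrt(2) ≈ 59.272)
H = 48 (H = 10*5 + (-2 - 1*0) = 50 + (-2 + 0) = 50 - 2 = 48)
a*H = (72 - 9*sqrt(2))*48 = 3456 - 432*sqrt(2)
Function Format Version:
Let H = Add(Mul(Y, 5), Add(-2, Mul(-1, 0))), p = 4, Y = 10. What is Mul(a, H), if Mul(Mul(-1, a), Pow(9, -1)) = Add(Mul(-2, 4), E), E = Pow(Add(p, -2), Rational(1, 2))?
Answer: Add(3456, Mul(-432, Pow(2, Rational(1, 2)))) ≈ 2845.1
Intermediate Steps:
E = Pow(2, Rational(1, 2)) (E = Pow(Add(4, -2), Rational(1, 2)) = Pow(2, Rational(1, 2)) ≈ 1.4142)
a = Add(72, Mul(-9, Pow(2, Rational(1, 2)))) (a = Mul(-9, Add(Mul(-2, 4), Pow(2, Rational(1, 2)))) = Mul(-9, Add(-8, Pow(2, Rational(1, 2)))) = Add(72, Mul(-9, Pow(2, Rational(1, 2)))) ≈ 59.272)
H = 48 (H = Add(Mul(10, 5), Add(-2, Mul(-1, 0))) = Add(50, Add(-2, 0)) = Add(50, -2) = 48)
Mul(a, H) = Mul(Add(72, Mul(-9, Pow(2, Rational(1, 2)))), 48) = Add(3456, Mul(-432, Pow(2, Rational(1, 2))))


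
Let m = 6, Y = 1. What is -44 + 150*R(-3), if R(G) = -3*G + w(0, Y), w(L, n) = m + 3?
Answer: 2656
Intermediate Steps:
w(L, n) = 9 (w(L, n) = 6 + 3 = 9)
R(G) = 9 - 3*G (R(G) = -3*G + 9 = 9 - 3*G)
-44 + 150*R(-3) = -44 + 150*(9 - 3*(-3)) = -44 + 150*(9 + 9) = -44 + 150*18 = -44 + 2700 = 2656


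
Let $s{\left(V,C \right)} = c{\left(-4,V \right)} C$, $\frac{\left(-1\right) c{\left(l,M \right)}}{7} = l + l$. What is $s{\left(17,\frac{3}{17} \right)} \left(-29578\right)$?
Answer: $- \frac{4969104}{17} \approx -2.923 \cdot 10^{5}$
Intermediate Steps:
$c{\left(l,M \right)} = - 14 l$ ($c{\left(l,M \right)} = - 7 \left(l + l\right) = - 7 \cdot 2 l = - 14 l$)
$s{\left(V,C \right)} = 56 C$ ($s{\left(V,C \right)} = \left(-14\right) \left(-4\right) C = 56 C$)
$s{\left(17,\frac{3}{17} \right)} \left(-29578\right) = 56 \cdot \frac{3}{17} \left(-29578\right) = \frac{168}{17} \left(-29578\right) = - \frac{4969104}{17}$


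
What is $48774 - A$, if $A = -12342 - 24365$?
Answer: $85481$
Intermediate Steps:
$A = -36707$
$48774 - A = 48774 - -36707 = 48774 + 36707 = 85481$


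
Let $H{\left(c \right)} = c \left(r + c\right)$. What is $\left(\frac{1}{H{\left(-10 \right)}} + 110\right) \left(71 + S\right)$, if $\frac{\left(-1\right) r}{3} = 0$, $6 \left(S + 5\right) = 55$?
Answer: $\frac{1653817}{200} \approx 8269.1$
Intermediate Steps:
$S = \frac{25}{6}$ ($S = -5 + \frac{1}{6} \cdot 55 = -5 + \frac{55}{6} = \frac{25}{6} \approx 4.1667$)
$r = 0$ ($r = \left(-3\right) 0 = 0$)
$H{\left(c \right)} = c^{2}$ ($H{\left(c \right)} = c \left(0 + c\right) = c c = c^{2}$)
$\left(\frac{1}{H{\left(-10 \right)}} + 110\right) \left(71 + S\right) = \left(\frac{1}{\left(-10\right)^{2}} + 110\right) \left(71 + \frac{25}{6}\right) = \left(\frac{1}{100} + 110\right) \frac{451}{6} = \frac{11001}{100} \cdot \frac{451}{6} = \frac{1653817}{200}$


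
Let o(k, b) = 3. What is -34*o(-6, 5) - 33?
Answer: -135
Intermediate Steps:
-34*o(-6, 5) - 33 = -34*3 - 33 = -102 - 33 = -135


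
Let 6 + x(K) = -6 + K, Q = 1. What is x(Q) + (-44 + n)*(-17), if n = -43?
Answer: 1468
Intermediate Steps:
x(K) = -12 + K (x(K) = -6 + (-6 + K) = -12 + K)
x(Q) + (-44 + n)*(-17) = (-12 + 1) + (-44 - 43)*(-17) = -11 - 87*(-17) = -11 + 1479 = 1468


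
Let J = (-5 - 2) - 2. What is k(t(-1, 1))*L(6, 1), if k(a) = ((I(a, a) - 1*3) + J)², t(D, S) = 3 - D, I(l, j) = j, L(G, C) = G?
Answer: 384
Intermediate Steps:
J = -9 (J = -7 - 2 = -9)
k(a) = (-12 + a)² (k(a) = ((a - 1*3) - 9)² = ((a - 3) - 9)² = ((-3 + a) - 9)² = (-12 + a)²)
k(t(-1, 1))*L(6, 1) = (-12 + (3 - 1*(-1)))²*6 = (-12 + (3 + 1))²*6 = (-12 + 4)²*6 = (-8)²*6 = 64*6 = 384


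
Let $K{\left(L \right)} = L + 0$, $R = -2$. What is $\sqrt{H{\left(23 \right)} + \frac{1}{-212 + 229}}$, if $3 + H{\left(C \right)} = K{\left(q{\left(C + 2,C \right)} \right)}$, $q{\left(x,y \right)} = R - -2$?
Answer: $\frac{5 i \sqrt{34}}{17} \approx 1.715 i$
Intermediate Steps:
$q{\left(x,y \right)} = 0$ ($q{\left(x,y \right)} = -2 - -2 = -2 + 2 = 0$)
$K{\left(L \right)} = L$
$H{\left(C \right)} = -3$ ($H{\left(C \right)} = -3 + 0 = -3$)
$\sqrt{H{\left(23 \right)} + \frac{1}{-212 + 229}} = \sqrt{-3 + \frac{1}{-212 + 229}} = \sqrt{-3 + \frac{1}{17}} = \sqrt{- \frac{50}{17}} = \frac{5 i \sqrt{34}}{17}$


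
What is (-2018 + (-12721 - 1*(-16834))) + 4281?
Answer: 6376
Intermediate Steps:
(-2018 + (-12721 - 1*(-16834))) + 4281 = (-2018 + (-12721 + 16834)) + 4281 = (-2018 + 4113) + 4281 = 2095 + 4281 = 6376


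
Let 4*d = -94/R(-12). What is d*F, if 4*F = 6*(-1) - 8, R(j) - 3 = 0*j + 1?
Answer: 329/16 ≈ 20.563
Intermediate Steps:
R(j) = 4 (R(j) = 3 + (0*j + 1) = 3 + (0 + 1) = 3 + 1 = 4)
F = -7/2 (F = (6*(-1) - 8)/4 = (-6 - 8)/4 = (¼)*(-14) = -7/2 ≈ -3.5000)
d = -47/8 (d = (-94/4)/4 = (-94*¼)/4 = (¼)*(-47/2) = -47/8 ≈ -5.8750)
d*F = -47/8*(-7/2) = 329/16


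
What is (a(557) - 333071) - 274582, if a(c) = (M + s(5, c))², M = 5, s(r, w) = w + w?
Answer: 644508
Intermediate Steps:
s(r, w) = 2*w
a(c) = (5 + 2*c)²
(a(557) - 333071) - 274582 = ((5 + 2*557)² - 333071) - 274582 = ((5 + 1114)² - 333071) - 274582 = (1119² - 333071) - 274582 = (1252161 - 333071) - 274582 = 919090 - 274582 = 644508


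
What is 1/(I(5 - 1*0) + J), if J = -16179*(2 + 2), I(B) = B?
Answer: -1/64711 ≈ -1.5453e-5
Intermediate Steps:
J = -64716 (J = -16179*4 = -64716)
1/(I(5 - 1*0) + J) = 1/((5 - 1*0) - 64716) = 1/((5 + 0) - 64716) = 1/(5 - 64716) = 1/(-64711) = -1/64711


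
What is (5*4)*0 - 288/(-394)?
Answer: 144/197 ≈ 0.73096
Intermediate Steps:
(5*4)*0 - 288/(-394) = 20*0 - 288*(-1)/394 = 0 - 1*(-144/197) = 0 + 144/197 = 144/197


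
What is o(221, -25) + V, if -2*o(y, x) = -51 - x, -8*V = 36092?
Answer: -8997/2 ≈ -4498.5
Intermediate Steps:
V = -9023/2 (V = -1/8*36092 = -9023/2 ≈ -4511.5)
o(y, x) = 51/2 + x/2 (o(y, x) = -(-51 - x)/2 = 51/2 + x/2)
o(221, -25) + V = (51/2 + (1/2)*(-25)) - 9023/2 = (51/2 - 25/2) - 9023/2 = 13 - 9023/2 = -8997/2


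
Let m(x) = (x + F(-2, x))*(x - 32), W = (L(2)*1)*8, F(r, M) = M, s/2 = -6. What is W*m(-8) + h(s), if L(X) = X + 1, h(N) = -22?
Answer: 15338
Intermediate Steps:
s = -12 (s = 2*(-6) = -12)
L(X) = 1 + X
W = 24 (W = ((1 + 2)*1)*8 = (3*1)*8 = 3*8 = 24)
m(x) = 2*x*(-32 + x) (m(x) = (x + x)*(x - 32) = (2*x)*(-32 + x) = 2*x*(-32 + x))
W*m(-8) + h(s) = 24*(2*(-8)*(-32 - 8)) - 22 = 24*(2*(-8)*(-40)) - 22 = 24*640 - 22 = 15360 - 22 = 15338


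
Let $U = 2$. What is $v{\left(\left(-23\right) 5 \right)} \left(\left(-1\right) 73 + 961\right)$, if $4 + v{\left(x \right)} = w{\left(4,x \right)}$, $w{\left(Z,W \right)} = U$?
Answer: $-1776$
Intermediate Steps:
$w{\left(Z,W \right)} = 2$
$v{\left(x \right)} = -2$ ($v{\left(x \right)} = -4 + 2 = -2$)
$v{\left(\left(-23\right) 5 \right)} \left(\left(-1\right) 73 + 961\right) = - 2 \left(\left(-1\right) 73 + 961\right) = - 2 \left(-73 + 961\right) = \left(-2\right) 888 = -1776$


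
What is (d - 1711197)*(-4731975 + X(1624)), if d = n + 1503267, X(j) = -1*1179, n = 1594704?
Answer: -6563814905196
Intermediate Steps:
X(j) = -1179
d = 3097971 (d = 1594704 + 1503267 = 3097971)
(d - 1711197)*(-4731975 + X(1624)) = (3097971 - 1711197)*(-4731975 - 1179) = 1386774*(-4733154) = -6563814905196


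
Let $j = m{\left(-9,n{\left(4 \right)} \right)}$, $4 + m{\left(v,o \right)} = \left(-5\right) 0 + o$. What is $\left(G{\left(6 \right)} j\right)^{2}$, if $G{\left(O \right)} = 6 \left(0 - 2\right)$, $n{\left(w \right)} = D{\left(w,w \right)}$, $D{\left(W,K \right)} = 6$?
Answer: $576$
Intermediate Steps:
$n{\left(w \right)} = 6$
$m{\left(v,o \right)} = -4 + o$ ($m{\left(v,o \right)} = -4 + \left(\left(-5\right) 0 + o\right) = -4 + \left(0 + o\right) = -4 + o$)
$G{\left(O \right)} = -12$ ($G{\left(O \right)} = 6 \left(-2\right) = -12$)
$j = 2$ ($j = -4 + 6 = 2$)
$\left(G{\left(6 \right)} j\right)^{2} = \left(\left(-12\right) 2\right)^{2} = \left(-24\right)^{2} = 576$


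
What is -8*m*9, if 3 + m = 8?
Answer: -360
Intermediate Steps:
m = 5 (m = -3 + 8 = 5)
-8*m*9 = -8*5*9 = -40*9 = -360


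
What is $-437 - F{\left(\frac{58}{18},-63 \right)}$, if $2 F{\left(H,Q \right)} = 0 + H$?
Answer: $- \frac{7895}{18} \approx -438.61$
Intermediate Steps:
$F{\left(H,Q \right)} = \frac{H}{2}$ ($F{\left(H,Q \right)} = \frac{0 + H}{2} = \frac{H}{2}$)
$-437 - F{\left(\frac{58}{18},-63 \right)} = -437 - \frac{58 \cdot \frac{1}{18}}{2} = -437 - \frac{1}{2} \cdot \frac{29}{9} = -437 - \frac{29}{18} = - \frac{7895}{18}$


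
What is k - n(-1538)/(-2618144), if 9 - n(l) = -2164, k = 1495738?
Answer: 3916057472445/2618144 ≈ 1.4957e+6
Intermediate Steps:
n(l) = 2173 (n(l) = 9 - 1*(-2164) = 9 + 2164 = 2173)
k - n(-1538)/(-2618144) = 1495738 - 2173/(-2618144) = 1495738 - 2173*(-1)/2618144 = 1495738 - 1*(-2173/2618144) = 1495738 + 2173/2618144 = 3916057472445/2618144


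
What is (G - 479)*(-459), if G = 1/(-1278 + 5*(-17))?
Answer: 299671002/1363 ≈ 2.1986e+5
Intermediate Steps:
G = -1/1363 (G = 1/(-1278 - 85) = 1/(-1363) = -1/1363 ≈ -0.00073368)
(G - 479)*(-459) = (-1/1363 - 479)*(-459) = -652878/1363*(-459) = 299671002/1363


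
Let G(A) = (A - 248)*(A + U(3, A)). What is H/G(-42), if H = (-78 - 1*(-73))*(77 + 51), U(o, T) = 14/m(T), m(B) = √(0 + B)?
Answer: -576/10991 + 32*I*√42/76937 ≈ -0.052406 + 0.0026955*I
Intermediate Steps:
m(B) = √B
U(o, T) = 14/√T (U(o, T) = 14/(√T) = 14/√T)
H = -640 (H = (-78 + 73)*128 = -5*128 = -640)
G(A) = (-248 + A)*(A + 14/√A) (G(A) = (A - 248)*(A + 14/√A) = (-248 + A)*(A + 14/√A))
H/G(-42) = -640/((-42)² - (-248)*I*√42/3 - 248*(-42) + 14*√(-42)) = -640/(1764 - (-248)*I*√42/3 + 10416 + 14*(I*√42)) = -640/(1764 + 248*I*√42/3 + 10416 + 14*I*√42) = -640/(12180 + 290*I*√42/3)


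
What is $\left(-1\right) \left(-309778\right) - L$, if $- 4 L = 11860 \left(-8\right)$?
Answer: $286058$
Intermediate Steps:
$L = 23720$ ($L = - \frac{11860 \left(-8\right)}{4} = \left(- \frac{1}{4}\right) \left(-94880\right) = 23720$)
$\left(-1\right) \left(-309778\right) - L = \left(-1\right) \left(-309778\right) - 23720 = 309778 - 23720 = 286058$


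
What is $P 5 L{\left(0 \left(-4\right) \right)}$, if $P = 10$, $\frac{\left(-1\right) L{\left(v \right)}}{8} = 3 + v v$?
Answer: $-1200$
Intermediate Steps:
$L{\left(v \right)} = -24 - 8 v^{2}$ ($L{\left(v \right)} = - 8 \left(3 + v v\right) = - 8 \left(3 + v^{2}\right) = -24 - 8 v^{2}$)
$P 5 L{\left(0 \left(-4\right) \right)} = 10 \cdot 5 \left(-24 - 8 \left(0 \left(-4\right)\right)^{2}\right) = 50 \left(-24 - 8 \cdot 0^{2}\right) = 50 \left(-24 - 0\right) = 50 \left(-24 + 0\right) = 50 \left(-24\right) = -1200$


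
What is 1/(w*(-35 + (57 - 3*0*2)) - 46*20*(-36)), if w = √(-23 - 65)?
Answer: 1035/34280531 - 11*I*√22/274244248 ≈ 3.0192e-5 - 1.8813e-7*I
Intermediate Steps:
w = 2*I*√22 (w = √(-88) = 2*I*√22 ≈ 9.3808*I)
1/(w*(-35 + (57 - 3*0*2)) - 46*20*(-36)) = 1/((2*I*√22)*(-35 + (57 - 3*0*2)) - 46*20*(-36)) = 1/((2*I*√22)*(-35 + (57 + 0*2)) - 920*(-36)) = 1/((2*I*√22)*(-35 + (57 + 0)) + 33120) = 1/((2*I*√22)*(-35 + 57) + 33120) = 1/((2*I*√22)*22 + 33120) = 1/(44*I*√22 + 33120) = 1/(33120 + 44*I*√22)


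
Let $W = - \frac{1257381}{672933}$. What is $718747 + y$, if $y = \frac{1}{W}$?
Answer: $\frac{301246049558}{419127} \approx 7.1875 \cdot 10^{5}$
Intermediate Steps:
$W = - \frac{419127}{224311}$ ($W = \left(-1257381\right) \frac{1}{672933} = - \frac{419127}{224311} \approx -1.8685$)
$y = - \frac{224311}{419127}$ ($y = \frac{1}{- \frac{419127}{224311}} = - \frac{224311}{419127} \approx -0.53519$)
$718747 + y = 718747 - \frac{224311}{419127} = \frac{301246049558}{419127}$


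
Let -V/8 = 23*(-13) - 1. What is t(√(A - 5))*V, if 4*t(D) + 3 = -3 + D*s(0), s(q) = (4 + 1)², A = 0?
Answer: -3600 + 15000*I*√5 ≈ -3600.0 + 33541.0*I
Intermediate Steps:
s(q) = 25 (s(q) = 5² = 25)
V = 2400 (V = -8*(23*(-13) - 1) = -8*(-299 - 1) = -8*(-300) = 2400)
t(D) = -3/2 + 25*D/4 (t(D) = -¾ + (-3 + D*25)/4 = -¾ + (-3 + 25*D)/4 = -¾ + (-¾ + 25*D/4) = -3/2 + 25*D/4)
t(√(A - 5))*V = (-3/2 + 25*√(0 - 5)/4)*2400 = (-3/2 + 25*√(-5)/4)*2400 = (-3/2 + 25*(I*√5)/4)*2400 = (-3/2 + 25*I*√5/4)*2400 = -3600 + 15000*I*√5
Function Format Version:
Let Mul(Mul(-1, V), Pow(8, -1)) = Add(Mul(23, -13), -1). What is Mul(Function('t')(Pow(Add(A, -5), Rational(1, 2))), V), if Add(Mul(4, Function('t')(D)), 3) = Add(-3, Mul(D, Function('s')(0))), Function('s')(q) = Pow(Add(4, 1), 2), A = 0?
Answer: Add(-3600, Mul(15000, I, Pow(5, Rational(1, 2)))) ≈ Add(-3600.0, Mul(33541., I))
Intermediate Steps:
Function('s')(q) = 25 (Function('s')(q) = Pow(5, 2) = 25)
V = 2400 (V = Mul(-8, Add(Mul(23, -13), -1)) = Mul(-8, Add(-299, -1)) = Mul(-8, -300) = 2400)
Function('t')(D) = Add(Rational(-3, 2), Mul(Rational(25, 4), D)) (Function('t')(D) = Add(Rational(-3, 4), Mul(Rational(1, 4), Add(-3, Mul(D, 25)))) = Add(Rational(-3, 4), Mul(Rational(1, 4), Add(-3, Mul(25, D)))) = Add(Rational(-3, 4), Add(Rational(-3, 4), Mul(Rational(25, 4), D))) = Add(Rational(-3, 2), Mul(Rational(25, 4), D)))
Mul(Function('t')(Pow(Add(A, -5), Rational(1, 2))), V) = Mul(Add(Rational(-3, 2), Mul(Rational(25, 4), Pow(Add(0, -5), Rational(1, 2)))), 2400) = Mul(Add(Rational(-3, 2), Mul(Rational(25, 4), Pow(-5, Rational(1, 2)))), 2400) = Mul(Add(Rational(-3, 2), Mul(Rational(25, 4), Mul(I, Pow(5, Rational(1, 2))))), 2400) = Mul(Add(Rational(-3, 2), Mul(Rational(25, 4), I, Pow(5, Rational(1, 2)))), 2400) = Add(-3600, Mul(15000, I, Pow(5, Rational(1, 2))))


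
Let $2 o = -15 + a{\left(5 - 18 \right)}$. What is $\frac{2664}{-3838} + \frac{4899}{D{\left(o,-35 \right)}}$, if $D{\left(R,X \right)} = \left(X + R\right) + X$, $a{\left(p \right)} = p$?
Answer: $- \frac{3171023}{53732} \approx -59.016$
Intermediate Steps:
$o = -14$ ($o = \frac{-15 + \left(5 - 18\right)}{2} = \frac{-15 - 13}{2} = \frac{1}{2} \left(-28\right) = -14$)
$D{\left(R,X \right)} = R + 2 X$ ($D{\left(R,X \right)} = \left(R + X\right) + X = R + 2 X$)
$\frac{2664}{-3838} + \frac{4899}{D{\left(o,-35 \right)}} = \frac{2664}{-3838} + \frac{4899}{-14 + 2 \left(-35\right)} = 2664 \left(- \frac{1}{3838}\right) + \frac{4899}{-14 - 70} = - \frac{1332}{1919} + \frac{4899}{-84} = - \frac{1332}{1919} + 4899 \left(- \frac{1}{84}\right) = - \frac{1332}{1919} - \frac{1633}{28} = - \frac{3171023}{53732}$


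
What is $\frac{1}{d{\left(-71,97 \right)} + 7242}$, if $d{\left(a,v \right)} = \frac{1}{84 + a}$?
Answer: $\frac{13}{94147} \approx 0.00013808$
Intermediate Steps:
$\frac{1}{d{\left(-71,97 \right)} + 7242} = \frac{1}{\frac{1}{84 - 71} + 7242} = \frac{1}{\frac{1}{13} + 7242} = \frac{1}{\frac{94147}{13}} = \frac{13}{94147}$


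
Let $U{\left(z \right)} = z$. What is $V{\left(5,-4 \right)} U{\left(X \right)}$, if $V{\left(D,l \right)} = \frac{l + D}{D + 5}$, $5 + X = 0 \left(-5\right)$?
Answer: $- \frac{1}{2} \approx -0.5$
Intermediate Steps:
$X = -5$ ($X = -5 + 0 \left(-5\right) = -5 + 0 = -5$)
$V{\left(D,l \right)} = \frac{D + l}{5 + D}$
$V{\left(5,-4 \right)} U{\left(X \right)} = \frac{5 - 4}{5 + 5} \left(-5\right) = \frac{1}{10} \cdot 1 \left(-5\right) = \frac{1}{10} \left(-5\right) = - \frac{1}{2}$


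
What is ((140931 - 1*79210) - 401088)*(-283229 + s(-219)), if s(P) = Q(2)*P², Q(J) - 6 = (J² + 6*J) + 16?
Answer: -522383890063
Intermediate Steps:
Q(J) = 22 + J² + 6*J (Q(J) = 6 + ((J² + 6*J) + 16) = 6 + (16 + J² + 6*J) = 22 + J² + 6*J)
s(P) = 38*P² (s(P) = (22 + 2² + 6*2)*P² = (22 + 4 + 12)*P² = 38*P²)
((140931 - 1*79210) - 401088)*(-283229 + s(-219)) = ((140931 - 1*79210) - 401088)*(-283229 + 38*(-219)²) = ((140931 - 79210) - 401088)*(-283229 + 38*47961) = (61721 - 401088)*(-283229 + 1822518) = -339367*1539289 = -522383890063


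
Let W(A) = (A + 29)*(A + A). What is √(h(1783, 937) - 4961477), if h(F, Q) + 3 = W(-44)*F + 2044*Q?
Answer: 2*I*√173173 ≈ 832.28*I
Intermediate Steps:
W(A) = 2*A*(29 + A) (W(A) = (29 + A)*(2*A) = 2*A*(29 + A))
h(F, Q) = -3 + 1320*F + 2044*Q (h(F, Q) = -3 + ((2*(-44)*(29 - 44))*F + 2044*Q) = -3 + ((2*(-44)*(-15))*F + 2044*Q) = -3 + (1320*F + 2044*Q) = -3 + 1320*F + 2044*Q)
√(h(1783, 937) - 4961477) = √((-3 + 1320*1783 + 2044*937) - 4961477) = √((-3 + 2353560 + 1915228) - 4961477) = √(4268785 - 4961477) = √(-692692) = 2*I*√173173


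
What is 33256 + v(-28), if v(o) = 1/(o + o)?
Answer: 1862335/56 ≈ 33256.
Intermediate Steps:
v(o) = 1/(2*o)
33256 + v(-28) = 33256 + (½)/(-28) = 33256 + (½)*(-1/28) = 33256 - 1/56 = 1862335/56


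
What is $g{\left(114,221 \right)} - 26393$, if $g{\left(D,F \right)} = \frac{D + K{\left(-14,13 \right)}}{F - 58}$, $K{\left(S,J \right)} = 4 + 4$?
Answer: $- \frac{4301937}{163} \approx -26392.0$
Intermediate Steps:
$K{\left(S,J \right)} = 8$
$g{\left(D,F \right)} = \frac{8 + D}{-58 + F}$ ($g{\left(D,F \right)} = \frac{D + 8}{F - 58} = \frac{8 + D}{-58 + F}$)
$g{\left(114,221 \right)} - 26393 = \frac{8 + 114}{-58 + 221} - 26393 = \frac{1}{163} \cdot 122 - 26393 = \frac{122}{163} - 26393 = - \frac{4301937}{163}$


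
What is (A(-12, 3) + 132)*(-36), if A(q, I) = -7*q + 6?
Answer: -7992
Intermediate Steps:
A(q, I) = 6 - 7*q
(A(-12, 3) + 132)*(-36) = ((6 - 7*(-12)) + 132)*(-36) = ((6 + 84) + 132)*(-36) = (90 + 132)*(-36) = 222*(-36) = -7992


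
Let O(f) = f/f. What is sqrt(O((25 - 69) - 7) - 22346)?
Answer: I*sqrt(22345) ≈ 149.48*I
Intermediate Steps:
O(f) = 1
sqrt(O((25 - 69) - 7) - 22346) = sqrt(1 - 22346) = sqrt(-22345) = I*sqrt(22345)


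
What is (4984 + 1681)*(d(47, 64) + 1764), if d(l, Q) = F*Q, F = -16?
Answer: 4932100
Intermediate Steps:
d(l, Q) = -16*Q
(4984 + 1681)*(d(47, 64) + 1764) = (4984 + 1681)*(-16*64 + 1764) = 6665*(-1024 + 1764) = 6665*740 = 4932100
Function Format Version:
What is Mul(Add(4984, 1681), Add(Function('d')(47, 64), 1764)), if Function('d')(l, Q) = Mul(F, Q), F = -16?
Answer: 4932100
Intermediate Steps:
Function('d')(l, Q) = Mul(-16, Q)
Mul(Add(4984, 1681), Add(Function('d')(47, 64), 1764)) = Mul(Add(4984, 1681), Add(Mul(-16, 64), 1764)) = Mul(6665, Add(-1024, 1764)) = Mul(6665, 740) = 4932100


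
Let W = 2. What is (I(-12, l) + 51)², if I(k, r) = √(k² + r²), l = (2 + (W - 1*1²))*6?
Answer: 3069 + 612*√13 ≈ 5275.6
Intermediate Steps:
l = 18 (l = (2 + (2 - 1*1²))*6 = (2 + (2 - 1*1))*6 = (2 + (2 - 1))*6 = (2 + 1)*6 = 3*6 = 18)
(I(-12, l) + 51)² = (√((-12)² + 18²) + 51)² = (√(144 + 324) + 51)² = (√468 + 51)² = (6*√13 + 51)² = (51 + 6*√13)²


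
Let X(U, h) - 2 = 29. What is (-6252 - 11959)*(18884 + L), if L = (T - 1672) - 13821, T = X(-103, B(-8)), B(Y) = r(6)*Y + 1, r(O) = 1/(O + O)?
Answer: -62318042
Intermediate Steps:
r(O) = 1/(2*O)
B(Y) = 1 + Y/12 (B(Y) = ((½)/6)*Y + 1 = ((½)*(⅙))*Y + 1 = Y/12 + 1 = 1 + Y/12)
X(U, h) = 31 (X(U, h) = 2 + 29 = 31)
T = 31
L = -15462 (L = (31 - 1672) - 13821 = -1641 - 13821 = -15462)
(-6252 - 11959)*(18884 + L) = (-6252 - 11959)*(18884 - 15462) = -18211*3422 = -62318042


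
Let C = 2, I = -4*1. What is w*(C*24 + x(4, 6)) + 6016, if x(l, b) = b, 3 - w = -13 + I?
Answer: 7096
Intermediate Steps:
I = -4
w = 20 (w = 3 - (-13 - 4) = 3 - 1*(-17) = 3 + 17 = 20)
w*(C*24 + x(4, 6)) + 6016 = 20*(2*24 + 6) + 6016 = 20*(48 + 6) + 6016 = 20*54 + 6016 = 1080 + 6016 = 7096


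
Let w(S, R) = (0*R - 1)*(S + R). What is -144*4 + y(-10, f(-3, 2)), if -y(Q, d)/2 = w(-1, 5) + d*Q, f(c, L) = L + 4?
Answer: -448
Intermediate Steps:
f(c, L) = 4 + L
w(S, R) = -R - S (w(S, R) = (0 - 1)*(R + S) = -(R + S) = -R - S)
y(Q, d) = 8 - 2*Q*d (y(Q, d) = -2*((-1*5 - 1*(-1)) + d*Q) = -2*((-5 + 1) + Q*d) = -2*(-4 + Q*d) = 8 - 2*Q*d)
-144*4 + y(-10, f(-3, 2)) = -144*4 + (8 - 2*(-10)*(4 + 2)) = -576 + (8 - 2*(-10)*6) = -576 + (8 + 120) = -576 + 128 = -448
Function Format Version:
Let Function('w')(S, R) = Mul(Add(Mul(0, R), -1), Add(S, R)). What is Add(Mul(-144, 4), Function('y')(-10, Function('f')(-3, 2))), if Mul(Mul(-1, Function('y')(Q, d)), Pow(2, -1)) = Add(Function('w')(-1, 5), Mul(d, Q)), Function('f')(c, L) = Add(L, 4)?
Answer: -448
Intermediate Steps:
Function('f')(c, L) = Add(4, L)
Function('w')(S, R) = Add(Mul(-1, R), Mul(-1, S)) (Function('w')(S, R) = Mul(Add(0, -1), Add(R, S)) = Mul(-1, Add(R, S)) = Add(Mul(-1, R), Mul(-1, S)))
Function('y')(Q, d) = Add(8, Mul(-2, Q, d)) (Function('y')(Q, d) = Mul(-2, Add(Add(Mul(-1, 5), Mul(-1, -1)), Mul(d, Q))) = Mul(-2, Add(Add(-5, 1), Mul(Q, d))) = Mul(-2, Add(-4, Mul(Q, d))) = Add(8, Mul(-2, Q, d)))
Add(Mul(-144, 4), Function('y')(-10, Function('f')(-3, 2))) = Add(Mul(-144, 4), Add(8, Mul(-2, -10, Add(4, 2)))) = Add(-576, Add(8, Mul(-2, -10, 6))) = Add(-576, Add(8, 120)) = Add(-576, 128) = -448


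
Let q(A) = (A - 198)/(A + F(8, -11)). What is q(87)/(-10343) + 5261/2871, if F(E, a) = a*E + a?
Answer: 217551865/118779012 ≈ 1.8316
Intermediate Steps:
F(E, a) = a + E*a (F(E, a) = E*a + a = a + E*a)
q(A) = (-198 + A)/(-99 + A) (q(A) = (A - 198)/(A - 11*(1 + 8)) = (-198 + A)/(A - 11*9) = (-198 + A)/(A - 99) = (-198 + A)/(-99 + A))
q(87)/(-10343) + 5261/2871 = ((-198 + 87)/(-99 + 87))/(-10343) + 5261/2871 = (-111/(-12))*(-1/10343) + 5261*(1/2871) = -1/12*(-111)*(-1/10343) + 5261/2871 = (37/4)*(-1/10343) + 5261/2871 = -37/41372 + 5261/2871 = 217551865/118779012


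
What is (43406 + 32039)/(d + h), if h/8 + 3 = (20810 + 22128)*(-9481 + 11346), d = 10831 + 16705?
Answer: 75445/640662472 ≈ 0.00011776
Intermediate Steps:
d = 27536
h = 640634936 (h = -24 + 8*((20810 + 22128)*(-9481 + 11346)) = -24 + 8*(42938*1865) = -24 + 8*80079370 = -24 + 640634960 = 640634936)
(43406 + 32039)/(d + h) = (43406 + 32039)/(27536 + 640634936) = 75445/640662472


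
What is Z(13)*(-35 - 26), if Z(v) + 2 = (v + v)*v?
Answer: -20496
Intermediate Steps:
Z(v) = -2 + 2*v² (Z(v) = -2 + (v + v)*v = -2 + (2*v)*v = -2 + 2*v²)
Z(13)*(-35 - 26) = (-2 + 2*13²)*(-35 - 26) = (-2 + 2*169)*(-61) = (-2 + 338)*(-61) = 336*(-61) = -20496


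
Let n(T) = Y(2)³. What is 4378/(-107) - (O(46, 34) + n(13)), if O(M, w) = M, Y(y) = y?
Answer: -10156/107 ≈ -94.916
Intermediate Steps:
n(T) = 8 (n(T) = 2³ = 8)
4378/(-107) - (O(46, 34) + n(13)) = 4378/(-107) - (46 + 8) = 4378*(-1/107) - 1*54 = -4378/107 - 54 = -10156/107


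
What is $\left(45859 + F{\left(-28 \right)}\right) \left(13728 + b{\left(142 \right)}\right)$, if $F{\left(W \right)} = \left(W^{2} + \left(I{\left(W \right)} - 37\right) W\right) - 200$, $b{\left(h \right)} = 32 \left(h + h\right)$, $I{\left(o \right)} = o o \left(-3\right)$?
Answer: $2585851360$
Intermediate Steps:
$I{\left(o \right)} = - 3 o^{2}$ ($I{\left(o \right)} = o^{2} \left(-3\right) = - 3 o^{2}$)
$b{\left(h \right)} = 64 h$ ($b{\left(h \right)} = 32 \cdot 2 h = 64 h$)
$F{\left(W \right)} = -200 + W^{2} + W \left(-37 - 3 W^{2}\right)$ ($F{\left(W \right)} = \left(W^{2} + \left(- 3 W^{2} - 37\right) W\right) - 200 = \left(W^{2} + \left(-37 - 3 W^{2}\right) W\right) - 200 = \left(W^{2} + W \left(-37 - 3 W^{2}\right)\right) - 200 = -200 + W^{2} + W \left(-37 - 3 W^{2}\right)$)
$\left(45859 + F{\left(-28 \right)}\right) \left(13728 + b{\left(142 \right)}\right) = \left(45859 - \left(-836 - 65856 - 784\right)\right) \left(13728 + 64 \cdot 142\right) = \left(45859 + \left(-200 + 784 + 1036 - -65856\right)\right) \left(13728 + 9088\right) = \left(45859 + \left(-200 + 784 + 1036 + 65856\right)\right) 22816 = \left(45859 + 67476\right) 22816 = 113335 \cdot 22816 = 2585851360$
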